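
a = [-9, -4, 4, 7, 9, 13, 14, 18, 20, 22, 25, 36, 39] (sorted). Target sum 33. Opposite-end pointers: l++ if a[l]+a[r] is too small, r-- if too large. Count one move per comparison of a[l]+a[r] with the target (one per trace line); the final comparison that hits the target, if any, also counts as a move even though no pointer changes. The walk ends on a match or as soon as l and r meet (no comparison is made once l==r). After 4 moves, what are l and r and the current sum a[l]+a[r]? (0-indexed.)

l=2, r=10, sum=29

l=0 r=12: -9+39=30 <33, l++
l=1 r=12: -4+39=35 >33, r--
l=1 r=11: -4+36=32 <33, l++
l=2 r=11: 4+36=40 >33, r--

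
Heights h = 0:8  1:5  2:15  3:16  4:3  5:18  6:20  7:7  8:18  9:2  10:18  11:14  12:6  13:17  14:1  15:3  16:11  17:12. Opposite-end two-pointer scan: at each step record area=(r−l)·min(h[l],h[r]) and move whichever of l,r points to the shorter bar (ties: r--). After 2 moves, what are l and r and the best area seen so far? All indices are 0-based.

l=0 r=17: min(8,12)*17=136 best=136 *, l++
l=1 r=17: min(5,12)*16=80 best=136, l++

l=2, r=17, best area=136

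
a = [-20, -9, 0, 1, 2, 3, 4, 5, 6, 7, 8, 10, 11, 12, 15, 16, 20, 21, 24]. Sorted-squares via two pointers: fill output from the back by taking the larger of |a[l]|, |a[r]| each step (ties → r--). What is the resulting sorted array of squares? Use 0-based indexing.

[0, 1, 4, 9, 16, 25, 36, 49, 64, 81, 100, 121, 144, 225, 256, 400, 400, 441, 576]

l=0 r=18: |-20|<=|24| out[18]=576, r--
l=0 r=17: |-20|<=|21| out[17]=441, r--
l=0 r=16: |-20|<=|20| out[16]=400, r--
l=0 r=15: |-20|>|16| out[15]=400, l++
l=1 r=15: |-9|<=|16| out[14]=256, r--
l=1 r=14: |-9|<=|15| out[13]=225, r--
l=1 r=13: |-9|<=|12| out[12]=144, r--
l=1 r=12: |-9|<=|11| out[11]=121, r--
l=1 r=11: |-9|<=|10| out[10]=100, r--
l=1 r=10: |-9|>|8| out[9]=81, l++
l=2 r=10: |0|<=|8| out[8]=64, r--
l=2 r=9: |0|<=|7| out[7]=49, r--
l=2 r=8: |0|<=|6| out[6]=36, r--
l=2 r=7: |0|<=|5| out[5]=25, r--
l=2 r=6: |0|<=|4| out[4]=16, r--
l=2 r=5: |0|<=|3| out[3]=9, r--
l=2 r=4: |0|<=|2| out[2]=4, r--
l=2 r=3: |0|<=|1| out[1]=1, r--
l=2 r=2: |0|<=|0| out[0]=0, r--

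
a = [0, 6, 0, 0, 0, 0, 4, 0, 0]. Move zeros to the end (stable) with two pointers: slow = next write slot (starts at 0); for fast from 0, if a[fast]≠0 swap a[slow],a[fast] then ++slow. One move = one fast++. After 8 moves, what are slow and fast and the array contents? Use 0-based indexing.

(s=0,f=0) a[fast]=0 → fast++
(s=0,f=1) a[fast]=6≠0 swap→a[0]=6 → slow++,fast++
(s=1,f=2) a[fast]=0 → fast++
(s=1,f=3) a[fast]=0 → fast++
(s=1,f=4) a[fast]=0 → fast++
(s=1,f=5) a[fast]=0 → fast++
(s=1,f=6) a[fast]=4≠0 swap→a[1]=4 → slow++,fast++
(s=2,f=7) a[fast]=0 → fast++

slow=2, fast=8, a=[6, 4, 0, 0, 0, 0, 0, 0, 0]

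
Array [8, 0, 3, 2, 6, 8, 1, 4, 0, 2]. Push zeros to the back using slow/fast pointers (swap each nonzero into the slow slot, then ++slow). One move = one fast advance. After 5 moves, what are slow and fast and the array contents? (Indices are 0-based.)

slow=0 fast=0: a[fast]=8≠0 swap→a[0]=8, slow++,fast++
slow=1 fast=1: a[fast]=0, fast++
slow=1 fast=2: a[fast]=3≠0 swap→a[1]=3, slow++,fast++
slow=2 fast=3: a[fast]=2≠0 swap→a[2]=2, slow++,fast++
slow=3 fast=4: a[fast]=6≠0 swap→a[3]=6, slow++,fast++

slow=4, fast=5, a=[8, 3, 2, 6, 0, 8, 1, 4, 0, 2]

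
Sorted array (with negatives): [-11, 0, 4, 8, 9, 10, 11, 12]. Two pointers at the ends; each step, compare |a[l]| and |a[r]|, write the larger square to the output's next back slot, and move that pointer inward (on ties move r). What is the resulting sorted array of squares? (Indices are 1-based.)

[0, 16, 64, 81, 100, 121, 121, 144]

[1,8] |-11|<=|12| out[8]=144 → r--
[1,7] |-11|<=|11| out[7]=121 → r--
[1,6] |-11|>|10| out[6]=121 → l++
[2,6] |0|<=|10| out[5]=100 → r--
[2,5] |0|<=|9| out[4]=81 → r--
[2,4] |0|<=|8| out[3]=64 → r--
[2,3] |0|<=|4| out[2]=16 → r--
[2,2] |0|<=|0| out[1]=0 → r--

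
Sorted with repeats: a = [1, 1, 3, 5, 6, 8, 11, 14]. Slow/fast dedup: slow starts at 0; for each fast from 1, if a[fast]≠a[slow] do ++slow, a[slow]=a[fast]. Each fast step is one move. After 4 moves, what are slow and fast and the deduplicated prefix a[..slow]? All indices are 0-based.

(s=0,f=1) a[fast]=1=a[slow] dup → fast++
(s=0,f=2) a[fast]=3≠a[slow]=1 write a[1]=3 → slow++,fast++
(s=1,f=3) a[fast]=5≠a[slow]=3 write a[2]=5 → slow++,fast++
(s=2,f=4) a[fast]=6≠a[slow]=5 write a[3]=6 → slow++,fast++

slow=3, fast=5, prefix=[1, 3, 5, 6]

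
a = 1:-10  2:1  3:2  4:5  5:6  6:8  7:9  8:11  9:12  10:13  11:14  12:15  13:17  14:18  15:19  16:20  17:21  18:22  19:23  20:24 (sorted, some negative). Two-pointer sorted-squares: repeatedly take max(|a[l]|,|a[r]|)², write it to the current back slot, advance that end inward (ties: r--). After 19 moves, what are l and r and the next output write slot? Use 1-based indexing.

l=1 r=20: |-10|<=|24| out[20]=576, r--
l=1 r=19: |-10|<=|23| out[19]=529, r--
l=1 r=18: |-10|<=|22| out[18]=484, r--
l=1 r=17: |-10|<=|21| out[17]=441, r--
l=1 r=16: |-10|<=|20| out[16]=400, r--
l=1 r=15: |-10|<=|19| out[15]=361, r--
l=1 r=14: |-10|<=|18| out[14]=324, r--
l=1 r=13: |-10|<=|17| out[13]=289, r--
l=1 r=12: |-10|<=|15| out[12]=225, r--
l=1 r=11: |-10|<=|14| out[11]=196, r--
l=1 r=10: |-10|<=|13| out[10]=169, r--
l=1 r=9: |-10|<=|12| out[9]=144, r--
l=1 r=8: |-10|<=|11| out[8]=121, r--
l=1 r=7: |-10|>|9| out[7]=100, l++
l=2 r=7: |1|<=|9| out[6]=81, r--
l=2 r=6: |1|<=|8| out[5]=64, r--
l=2 r=5: |1|<=|6| out[4]=36, r--
l=2 r=4: |1|<=|5| out[3]=25, r--
l=2 r=3: |1|<=|2| out[2]=4, r--

l=2, r=2, next write slot=1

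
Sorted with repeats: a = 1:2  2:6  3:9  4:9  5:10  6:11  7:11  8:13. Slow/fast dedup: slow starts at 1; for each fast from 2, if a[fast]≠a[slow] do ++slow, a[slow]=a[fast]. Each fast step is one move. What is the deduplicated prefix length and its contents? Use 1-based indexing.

slow=1 fast=2: a[fast]=6≠a[slow]=2 write a[2]=6, slow++,fast++
slow=2 fast=3: a[fast]=9≠a[slow]=6 write a[3]=9, slow++,fast++
slow=3 fast=4: a[fast]=9=a[slow] dup, fast++
slow=3 fast=5: a[fast]=10≠a[slow]=9 write a[4]=10, slow++,fast++
slow=4 fast=6: a[fast]=11≠a[slow]=10 write a[5]=11, slow++,fast++
slow=5 fast=7: a[fast]=11=a[slow] dup, fast++
slow=5 fast=8: a[fast]=13≠a[slow]=11 write a[6]=13, slow++,fast++

length 6; prefix = [2, 6, 9, 10, 11, 13]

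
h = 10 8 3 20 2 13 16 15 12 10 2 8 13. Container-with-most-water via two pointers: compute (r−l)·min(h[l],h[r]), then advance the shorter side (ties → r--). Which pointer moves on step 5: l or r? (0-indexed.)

[0,12] min(10,13)*12=120 best=120 * → l++
[1,12] min(8,13)*11=88 best=120 → l++
[2,12] min(3,13)*10=30 best=120 → l++
[3,12] min(20,13)*9=117 best=120 → r--
[3,11] min(20,8)*8=64 best=120 → r--

r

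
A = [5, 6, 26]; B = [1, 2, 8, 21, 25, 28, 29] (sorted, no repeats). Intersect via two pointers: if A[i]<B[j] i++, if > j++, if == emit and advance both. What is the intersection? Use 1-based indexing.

[i=1,j=1] 5>1 → j++
[i=1,j=2] 5>2 → j++
[i=1,j=3] 5<8 → i++
[i=2,j=3] 6<8 → i++
[i=3,j=3] 26>8 → j++
[i=3,j=4] 26>21 → j++
[i=3,j=5] 26>25 → j++
[i=3,j=6] 26<28 → i++

intersection = []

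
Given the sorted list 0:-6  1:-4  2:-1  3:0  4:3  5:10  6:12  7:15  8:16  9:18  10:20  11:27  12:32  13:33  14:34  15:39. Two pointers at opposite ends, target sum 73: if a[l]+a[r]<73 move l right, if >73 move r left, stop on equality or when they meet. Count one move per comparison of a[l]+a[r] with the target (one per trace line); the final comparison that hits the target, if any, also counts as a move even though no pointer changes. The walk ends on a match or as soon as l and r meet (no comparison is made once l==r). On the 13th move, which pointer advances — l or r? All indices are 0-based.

[0,15] -6+39=33 <73 → l++
[1,15] -4+39=35 <73 → l++
[2,15] -1+39=38 <73 → l++
[3,15] 0+39=39 <73 → l++
[4,15] 3+39=42 <73 → l++
[5,15] 10+39=49 <73 → l++
[6,15] 12+39=51 <73 → l++
[7,15] 15+39=54 <73 → l++
[8,15] 16+39=55 <73 → l++
[9,15] 18+39=57 <73 → l++
[10,15] 20+39=59 <73 → l++
[11,15] 27+39=66 <73 → l++
[12,15] 32+39=71 <73 → l++

l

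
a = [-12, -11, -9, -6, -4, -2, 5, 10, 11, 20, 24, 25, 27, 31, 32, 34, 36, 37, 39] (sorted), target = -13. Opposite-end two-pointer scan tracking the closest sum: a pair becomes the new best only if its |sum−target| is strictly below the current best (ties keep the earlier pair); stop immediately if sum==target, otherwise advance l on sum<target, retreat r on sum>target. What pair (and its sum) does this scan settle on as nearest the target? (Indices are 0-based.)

l=0 r=18: -12+39=27 d=40 *, r--
l=0 r=17: -12+37=25 d=38 *, r--
l=0 r=16: -12+36=24 d=37 *, r--
l=0 r=15: -12+34=22 d=35 *, r--
l=0 r=14: -12+32=20 d=33 *, r--
l=0 r=13: -12+31=19 d=32 *, r--
l=0 r=12: -12+27=15 d=28 *, r--
l=0 r=11: -12+25=13 d=26 *, r--
l=0 r=10: -12+24=12 d=25 *, r--
l=0 r=9: -12+20=8 d=21 *, r--
l=0 r=8: -12+11=-1 d=12 *, r--
l=0 r=7: -12+10=-2 d=11 *, r--
l=0 r=6: -12+5=-7 d=6 *, r--
l=0 r=5: -12+-2=-14 d=1 *, l++
l=1 r=5: -11+-2=-13 d=0 *, stop

pair (-11, -2) with sum -13 (|Δ|=0)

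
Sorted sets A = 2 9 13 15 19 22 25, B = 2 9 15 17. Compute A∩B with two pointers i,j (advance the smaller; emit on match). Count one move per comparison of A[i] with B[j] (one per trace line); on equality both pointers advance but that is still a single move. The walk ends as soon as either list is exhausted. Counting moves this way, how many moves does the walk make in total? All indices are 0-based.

[i=0,j=0] 2==2 emit → i++,j++
[i=1,j=1] 9==9 emit → i++,j++
[i=2,j=2] 13<15 → i++
[i=3,j=2] 15==15 emit → i++,j++
[i=4,j=3] 19>17 → j++

5 moves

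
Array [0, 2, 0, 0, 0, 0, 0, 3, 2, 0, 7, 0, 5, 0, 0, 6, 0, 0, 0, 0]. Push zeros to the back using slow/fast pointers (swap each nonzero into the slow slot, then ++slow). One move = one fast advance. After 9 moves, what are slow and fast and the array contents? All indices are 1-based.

slow=4, fast=10, a=[2, 3, 2, 0, 0, 0, 0, 0, 0, 0, 7, 0, 5, 0, 0, 6, 0, 0, 0, 0]

slow=1 fast=1: a[fast]=0, fast++
slow=1 fast=2: a[fast]=2≠0 swap→a[1]=2, slow++,fast++
slow=2 fast=3: a[fast]=0, fast++
slow=2 fast=4: a[fast]=0, fast++
slow=2 fast=5: a[fast]=0, fast++
slow=2 fast=6: a[fast]=0, fast++
slow=2 fast=7: a[fast]=0, fast++
slow=2 fast=8: a[fast]=3≠0 swap→a[2]=3, slow++,fast++
slow=3 fast=9: a[fast]=2≠0 swap→a[3]=2, slow++,fast++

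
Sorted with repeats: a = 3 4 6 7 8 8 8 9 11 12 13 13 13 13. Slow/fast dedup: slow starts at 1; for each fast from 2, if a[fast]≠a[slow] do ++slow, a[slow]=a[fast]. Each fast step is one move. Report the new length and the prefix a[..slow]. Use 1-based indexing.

length 9; prefix = [3, 4, 6, 7, 8, 9, 11, 12, 13]

(s=1,f=2) a[fast]=4≠a[slow]=3 write a[2]=4 → slow++,fast++
(s=2,f=3) a[fast]=6≠a[slow]=4 write a[3]=6 → slow++,fast++
(s=3,f=4) a[fast]=7≠a[slow]=6 write a[4]=7 → slow++,fast++
(s=4,f=5) a[fast]=8≠a[slow]=7 write a[5]=8 → slow++,fast++
(s=5,f=6) a[fast]=8=a[slow] dup → fast++
(s=5,f=7) a[fast]=8=a[slow] dup → fast++
(s=5,f=8) a[fast]=9≠a[slow]=8 write a[6]=9 → slow++,fast++
(s=6,f=9) a[fast]=11≠a[slow]=9 write a[7]=11 → slow++,fast++
(s=7,f=10) a[fast]=12≠a[slow]=11 write a[8]=12 → slow++,fast++
(s=8,f=11) a[fast]=13≠a[slow]=12 write a[9]=13 → slow++,fast++
(s=9,f=12) a[fast]=13=a[slow] dup → fast++
(s=9,f=13) a[fast]=13=a[slow] dup → fast++
(s=9,f=14) a[fast]=13=a[slow] dup → fast++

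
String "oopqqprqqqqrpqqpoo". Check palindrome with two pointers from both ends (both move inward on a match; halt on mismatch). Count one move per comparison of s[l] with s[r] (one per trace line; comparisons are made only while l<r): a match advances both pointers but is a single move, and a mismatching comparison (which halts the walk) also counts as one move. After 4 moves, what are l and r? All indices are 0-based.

l=4, r=13

[0,17] 'o'=='o' → l++,r--
[1,16] 'o'=='o' → l++,r--
[2,15] 'p'=='p' → l++,r--
[3,14] 'q'=='q' → l++,r--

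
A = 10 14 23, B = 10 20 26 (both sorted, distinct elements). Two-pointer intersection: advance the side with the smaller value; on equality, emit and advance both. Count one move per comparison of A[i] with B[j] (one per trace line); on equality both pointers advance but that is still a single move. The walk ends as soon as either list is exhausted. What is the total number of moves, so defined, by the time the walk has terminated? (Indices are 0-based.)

4 moves

[i=0,j=0] 10==10 emit → i++,j++
[i=1,j=1] 14<20 → i++
[i=2,j=1] 23>20 → j++
[i=2,j=2] 23<26 → i++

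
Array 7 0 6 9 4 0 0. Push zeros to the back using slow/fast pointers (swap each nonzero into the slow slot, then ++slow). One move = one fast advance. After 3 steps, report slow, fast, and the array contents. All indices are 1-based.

slow=3, fast=4, a=[7, 6, 0, 9, 4, 0, 0]

(s=1,f=1) a[fast]=7≠0 swap→a[1]=7 → slow++,fast++
(s=2,f=2) a[fast]=0 → fast++
(s=2,f=3) a[fast]=6≠0 swap→a[2]=6 → slow++,fast++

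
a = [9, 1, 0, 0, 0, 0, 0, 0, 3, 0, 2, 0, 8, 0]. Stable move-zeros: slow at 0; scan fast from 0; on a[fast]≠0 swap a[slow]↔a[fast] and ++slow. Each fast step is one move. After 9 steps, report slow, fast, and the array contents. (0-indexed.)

slow=0 fast=0: a[fast]=9≠0 swap→a[0]=9, slow++,fast++
slow=1 fast=1: a[fast]=1≠0 swap→a[1]=1, slow++,fast++
slow=2 fast=2: a[fast]=0, fast++
slow=2 fast=3: a[fast]=0, fast++
slow=2 fast=4: a[fast]=0, fast++
slow=2 fast=5: a[fast]=0, fast++
slow=2 fast=6: a[fast]=0, fast++
slow=2 fast=7: a[fast]=0, fast++
slow=2 fast=8: a[fast]=3≠0 swap→a[2]=3, slow++,fast++

slow=3, fast=9, a=[9, 1, 3, 0, 0, 0, 0, 0, 0, 0, 2, 0, 8, 0]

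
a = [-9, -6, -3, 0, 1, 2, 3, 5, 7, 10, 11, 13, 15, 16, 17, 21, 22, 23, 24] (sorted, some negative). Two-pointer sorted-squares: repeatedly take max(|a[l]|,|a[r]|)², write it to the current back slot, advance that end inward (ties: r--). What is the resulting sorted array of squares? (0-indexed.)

[0, 1, 4, 9, 9, 25, 36, 49, 81, 100, 121, 169, 225, 256, 289, 441, 484, 529, 576]

l=0 r=18: |-9|<=|24| out[18]=576, r--
l=0 r=17: |-9|<=|23| out[17]=529, r--
l=0 r=16: |-9|<=|22| out[16]=484, r--
l=0 r=15: |-9|<=|21| out[15]=441, r--
l=0 r=14: |-9|<=|17| out[14]=289, r--
l=0 r=13: |-9|<=|16| out[13]=256, r--
l=0 r=12: |-9|<=|15| out[12]=225, r--
l=0 r=11: |-9|<=|13| out[11]=169, r--
l=0 r=10: |-9|<=|11| out[10]=121, r--
l=0 r=9: |-9|<=|10| out[9]=100, r--
l=0 r=8: |-9|>|7| out[8]=81, l++
l=1 r=8: |-6|<=|7| out[7]=49, r--
l=1 r=7: |-6|>|5| out[6]=36, l++
l=2 r=7: |-3|<=|5| out[5]=25, r--
l=2 r=6: |-3|<=|3| out[4]=9, r--
l=2 r=5: |-3|>|2| out[3]=9, l++
l=3 r=5: |0|<=|2| out[2]=4, r--
l=3 r=4: |0|<=|1| out[1]=1, r--
l=3 r=3: |0|<=|0| out[0]=0, r--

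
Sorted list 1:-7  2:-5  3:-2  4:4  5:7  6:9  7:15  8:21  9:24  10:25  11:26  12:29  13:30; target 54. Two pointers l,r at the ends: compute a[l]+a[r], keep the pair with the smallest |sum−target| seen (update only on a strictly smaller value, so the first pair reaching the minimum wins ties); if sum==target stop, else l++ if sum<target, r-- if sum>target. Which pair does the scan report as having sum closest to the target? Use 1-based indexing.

pair (24, 30) with sum 54 (|Δ|=0)

[1,13] -7+30=23 d=31 * → l++
[2,13] -5+30=25 d=29 * → l++
[3,13] -2+30=28 d=26 * → l++
[4,13] 4+30=34 d=20 * → l++
[5,13] 7+30=37 d=17 * → l++
[6,13] 9+30=39 d=15 * → l++
[7,13] 15+30=45 d=9 * → l++
[8,13] 21+30=51 d=3 * → l++
[9,13] 24+30=54 d=0 * → stop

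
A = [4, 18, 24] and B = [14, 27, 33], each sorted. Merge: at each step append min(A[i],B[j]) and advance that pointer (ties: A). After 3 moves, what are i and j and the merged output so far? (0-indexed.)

i=2, j=1, merged so far=[4, 14, 18]

[i=0,j=0] A[i]=4<=B[j]=14 take 4 → i++
[i=1,j=0] A[i]=18>B[j]=14 take 14 → j++
[i=1,j=1] A[i]=18<=B[j]=27 take 18 → i++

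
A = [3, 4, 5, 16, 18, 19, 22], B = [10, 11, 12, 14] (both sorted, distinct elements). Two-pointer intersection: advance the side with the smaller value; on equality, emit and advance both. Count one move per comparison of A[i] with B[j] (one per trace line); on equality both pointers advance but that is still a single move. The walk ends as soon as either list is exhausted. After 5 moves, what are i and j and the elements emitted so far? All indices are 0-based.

i=0 j=0: 3<10, i++
i=1 j=0: 4<10, i++
i=2 j=0: 5<10, i++
i=3 j=0: 16>10, j++
i=3 j=1: 16>11, j++

i=3, j=2, emitted=[]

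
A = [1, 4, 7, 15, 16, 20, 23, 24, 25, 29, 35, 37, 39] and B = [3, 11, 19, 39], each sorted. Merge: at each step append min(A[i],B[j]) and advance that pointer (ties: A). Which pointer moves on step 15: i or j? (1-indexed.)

i

i=1 j=1: A[i]=1<=B[j]=3 take 1, i++
i=2 j=1: A[i]=4>B[j]=3 take 3, j++
i=2 j=2: A[i]=4<=B[j]=11 take 4, i++
i=3 j=2: A[i]=7<=B[j]=11 take 7, i++
i=4 j=2: A[i]=15>B[j]=11 take 11, j++
i=4 j=3: A[i]=15<=B[j]=19 take 15, i++
i=5 j=3: A[i]=16<=B[j]=19 take 16, i++
i=6 j=3: A[i]=20>B[j]=19 take 19, j++
i=6 j=4: A[i]=20<=B[j]=39 take 20, i++
i=7 j=4: A[i]=23<=B[j]=39 take 23, i++
i=8 j=4: A[i]=24<=B[j]=39 take 24, i++
i=9 j=4: A[i]=25<=B[j]=39 take 25, i++
i=10 j=4: A[i]=29<=B[j]=39 take 29, i++
i=11 j=4: A[i]=35<=B[j]=39 take 35, i++
i=12 j=4: A[i]=37<=B[j]=39 take 37, i++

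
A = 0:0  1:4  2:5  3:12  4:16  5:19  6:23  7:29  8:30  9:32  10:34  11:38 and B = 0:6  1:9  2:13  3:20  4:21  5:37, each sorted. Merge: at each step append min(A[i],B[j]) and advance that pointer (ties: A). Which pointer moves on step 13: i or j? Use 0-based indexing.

[i=0,j=0] A[i]=0<=B[j]=6 take 0 → i++
[i=1,j=0] A[i]=4<=B[j]=6 take 4 → i++
[i=2,j=0] A[i]=5<=B[j]=6 take 5 → i++
[i=3,j=0] A[i]=12>B[j]=6 take 6 → j++
[i=3,j=1] A[i]=12>B[j]=9 take 9 → j++
[i=3,j=2] A[i]=12<=B[j]=13 take 12 → i++
[i=4,j=2] A[i]=16>B[j]=13 take 13 → j++
[i=4,j=3] A[i]=16<=B[j]=20 take 16 → i++
[i=5,j=3] A[i]=19<=B[j]=20 take 19 → i++
[i=6,j=3] A[i]=23>B[j]=20 take 20 → j++
[i=6,j=4] A[i]=23>B[j]=21 take 21 → j++
[i=6,j=5] A[i]=23<=B[j]=37 take 23 → i++
[i=7,j=5] A[i]=29<=B[j]=37 take 29 → i++

i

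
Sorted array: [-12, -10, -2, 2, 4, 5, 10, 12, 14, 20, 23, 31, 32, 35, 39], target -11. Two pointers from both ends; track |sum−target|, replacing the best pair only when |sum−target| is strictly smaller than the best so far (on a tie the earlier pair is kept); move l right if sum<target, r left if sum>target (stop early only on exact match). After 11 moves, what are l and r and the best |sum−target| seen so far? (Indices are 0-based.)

l=0 r=14: -12+39=27 d=38 *, r--
l=0 r=13: -12+35=23 d=34 *, r--
l=0 r=12: -12+32=20 d=31 *, r--
l=0 r=11: -12+31=19 d=30 *, r--
l=0 r=10: -12+23=11 d=22 *, r--
l=0 r=9: -12+20=8 d=19 *, r--
l=0 r=8: -12+14=2 d=13 *, r--
l=0 r=7: -12+12=0 d=11 *, r--
l=0 r=6: -12+10=-2 d=9 *, r--
l=0 r=5: -12+5=-7 d=4 *, r--
l=0 r=4: -12+4=-8 d=3 *, r--

l=0, r=3, best |Δ|=3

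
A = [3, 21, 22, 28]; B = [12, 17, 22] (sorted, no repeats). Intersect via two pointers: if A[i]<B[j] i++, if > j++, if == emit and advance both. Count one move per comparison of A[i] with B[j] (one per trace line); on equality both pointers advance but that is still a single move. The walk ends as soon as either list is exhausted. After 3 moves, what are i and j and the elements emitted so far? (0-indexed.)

[i=0,j=0] 3<12 → i++
[i=1,j=0] 21>12 → j++
[i=1,j=1] 21>17 → j++

i=1, j=2, emitted=[]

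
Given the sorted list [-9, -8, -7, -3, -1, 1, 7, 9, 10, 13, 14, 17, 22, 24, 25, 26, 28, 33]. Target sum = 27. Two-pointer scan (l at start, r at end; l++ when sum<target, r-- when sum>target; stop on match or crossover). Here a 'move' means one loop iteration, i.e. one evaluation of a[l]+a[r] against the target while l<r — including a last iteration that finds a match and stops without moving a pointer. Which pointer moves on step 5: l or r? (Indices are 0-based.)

l

l=0 r=17: -9+33=24 <27, l++
l=1 r=17: -8+33=25 <27, l++
l=2 r=17: -7+33=26 <27, l++
l=3 r=17: -3+33=30 >27, r--
l=3 r=16: -3+28=25 <27, l++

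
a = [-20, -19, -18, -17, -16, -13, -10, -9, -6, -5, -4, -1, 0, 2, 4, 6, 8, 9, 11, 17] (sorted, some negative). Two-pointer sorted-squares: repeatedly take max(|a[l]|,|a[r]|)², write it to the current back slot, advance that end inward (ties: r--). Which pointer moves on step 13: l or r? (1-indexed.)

[1,20] |-20|>|17| out[20]=400 → l++
[2,20] |-19|>|17| out[19]=361 → l++
[3,20] |-18|>|17| out[18]=324 → l++
[4,20] |-17|<=|17| out[17]=289 → r--
[4,19] |-17|>|11| out[16]=289 → l++
[5,19] |-16|>|11| out[15]=256 → l++
[6,19] |-13|>|11| out[14]=169 → l++
[7,19] |-10|<=|11| out[13]=121 → r--
[7,18] |-10|>|9| out[12]=100 → l++
[8,18] |-9|<=|9| out[11]=81 → r--
[8,17] |-9|>|8| out[10]=81 → l++
[9,17] |-6|<=|8| out[9]=64 → r--
[9,16] |-6|<=|6| out[8]=36 → r--

r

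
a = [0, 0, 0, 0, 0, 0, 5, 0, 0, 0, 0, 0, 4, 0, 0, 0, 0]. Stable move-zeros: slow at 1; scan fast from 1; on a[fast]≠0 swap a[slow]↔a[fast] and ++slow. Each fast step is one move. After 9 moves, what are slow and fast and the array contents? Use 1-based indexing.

slow=2, fast=10, a=[5, 0, 0, 0, 0, 0, 0, 0, 0, 0, 0, 0, 4, 0, 0, 0, 0]

(s=1,f=1) a[fast]=0 → fast++
(s=1,f=2) a[fast]=0 → fast++
(s=1,f=3) a[fast]=0 → fast++
(s=1,f=4) a[fast]=0 → fast++
(s=1,f=5) a[fast]=0 → fast++
(s=1,f=6) a[fast]=0 → fast++
(s=1,f=7) a[fast]=5≠0 swap→a[1]=5 → slow++,fast++
(s=2,f=8) a[fast]=0 → fast++
(s=2,f=9) a[fast]=0 → fast++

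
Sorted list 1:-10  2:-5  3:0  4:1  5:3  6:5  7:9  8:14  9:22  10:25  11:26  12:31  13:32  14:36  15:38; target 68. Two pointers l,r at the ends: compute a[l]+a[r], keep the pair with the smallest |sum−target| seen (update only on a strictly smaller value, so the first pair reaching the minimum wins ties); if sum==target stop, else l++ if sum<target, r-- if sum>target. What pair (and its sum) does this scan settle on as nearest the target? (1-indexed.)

l=1 r=15: -10+38=28 d=40 *, l++
l=2 r=15: -5+38=33 d=35 *, l++
l=3 r=15: 0+38=38 d=30 *, l++
l=4 r=15: 1+38=39 d=29 *, l++
l=5 r=15: 3+38=41 d=27 *, l++
l=6 r=15: 5+38=43 d=25 *, l++
l=7 r=15: 9+38=47 d=21 *, l++
l=8 r=15: 14+38=52 d=16 *, l++
l=9 r=15: 22+38=60 d=8 *, l++
l=10 r=15: 25+38=63 d=5 *, l++
l=11 r=15: 26+38=64 d=4 *, l++
l=12 r=15: 31+38=69 d=1 *, r--
l=12 r=14: 31+36=67 d=1, l++
l=13 r=14: 32+36=68 d=0 *, stop

pair (32, 36) with sum 68 (|Δ|=0)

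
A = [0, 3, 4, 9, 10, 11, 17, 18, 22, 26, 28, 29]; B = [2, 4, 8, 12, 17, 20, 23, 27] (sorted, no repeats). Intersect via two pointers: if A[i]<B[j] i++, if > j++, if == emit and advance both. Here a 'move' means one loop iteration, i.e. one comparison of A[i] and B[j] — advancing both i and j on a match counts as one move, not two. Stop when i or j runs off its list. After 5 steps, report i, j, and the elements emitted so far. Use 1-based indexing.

[i=1,j=1] 0<2 → i++
[i=2,j=1] 3>2 → j++
[i=2,j=2] 3<4 → i++
[i=3,j=2] 4==4 emit → i++,j++
[i=4,j=3] 9>8 → j++

i=4, j=4, emitted=[4]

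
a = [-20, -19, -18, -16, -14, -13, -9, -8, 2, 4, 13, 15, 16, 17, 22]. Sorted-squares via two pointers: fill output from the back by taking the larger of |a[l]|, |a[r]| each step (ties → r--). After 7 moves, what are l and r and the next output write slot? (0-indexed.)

[0,14] |-20|<=|22| out[14]=484 → r--
[0,13] |-20|>|17| out[13]=400 → l++
[1,13] |-19|>|17| out[12]=361 → l++
[2,13] |-18|>|17| out[11]=324 → l++
[3,13] |-16|<=|17| out[10]=289 → r--
[3,12] |-16|<=|16| out[9]=256 → r--
[3,11] |-16|>|15| out[8]=256 → l++

l=4, r=11, next write slot=7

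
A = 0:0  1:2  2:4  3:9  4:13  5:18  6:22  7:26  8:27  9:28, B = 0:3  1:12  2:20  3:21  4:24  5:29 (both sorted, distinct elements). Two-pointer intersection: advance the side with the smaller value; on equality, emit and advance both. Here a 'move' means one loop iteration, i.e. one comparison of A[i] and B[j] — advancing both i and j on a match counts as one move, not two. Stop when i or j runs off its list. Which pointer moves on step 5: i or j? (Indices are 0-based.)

[i=0,j=0] 0<3 → i++
[i=1,j=0] 2<3 → i++
[i=2,j=0] 4>3 → j++
[i=2,j=1] 4<12 → i++
[i=3,j=1] 9<12 → i++

i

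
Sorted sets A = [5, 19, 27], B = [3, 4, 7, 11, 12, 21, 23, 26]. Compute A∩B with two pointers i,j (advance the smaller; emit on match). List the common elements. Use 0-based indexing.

intersection = []

i=0 j=0: 5>3, j++
i=0 j=1: 5>4, j++
i=0 j=2: 5<7, i++
i=1 j=2: 19>7, j++
i=1 j=3: 19>11, j++
i=1 j=4: 19>12, j++
i=1 j=5: 19<21, i++
i=2 j=5: 27>21, j++
i=2 j=6: 27>23, j++
i=2 j=7: 27>26, j++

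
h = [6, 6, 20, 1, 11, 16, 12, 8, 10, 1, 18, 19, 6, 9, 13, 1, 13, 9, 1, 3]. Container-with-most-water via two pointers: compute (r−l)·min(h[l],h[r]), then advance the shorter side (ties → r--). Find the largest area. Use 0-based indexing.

max area = 182

[0,19] min(6,3)*19=57 best=57 * → r--
[0,18] min(6,1)*18=18 best=57 → r--
[0,17] min(6,9)*17=102 best=102 * → l++
[1,17] min(6,9)*16=96 best=102 → l++
[2,17] min(20,9)*15=135 best=135 * → r--
[2,16] min(20,13)*14=182 best=182 * → r--
[2,15] min(20,1)*13=13 best=182 → r--
[2,14] min(20,13)*12=156 best=182 → r--
[2,13] min(20,9)*11=99 best=182 → r--
[2,12] min(20,6)*10=60 best=182 → r--
[2,11] min(20,19)*9=171 best=182 → r--
[2,10] min(20,18)*8=144 best=182 → r--
[2,9] min(20,1)*7=7 best=182 → r--
[2,8] min(20,10)*6=60 best=182 → r--
[2,7] min(20,8)*5=40 best=182 → r--
[2,6] min(20,12)*4=48 best=182 → r--
[2,5] min(20,16)*3=48 best=182 → r--
[2,4] min(20,11)*2=22 best=182 → r--
[2,3] min(20,1)*1=1 best=182 → r--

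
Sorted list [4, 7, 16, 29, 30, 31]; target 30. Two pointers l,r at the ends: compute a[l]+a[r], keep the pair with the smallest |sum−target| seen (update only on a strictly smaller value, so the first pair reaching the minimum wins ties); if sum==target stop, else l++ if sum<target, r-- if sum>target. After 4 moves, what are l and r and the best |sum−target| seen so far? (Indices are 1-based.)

l=2, r=3, best |Δ|=3

l=1 r=6: 4+31=35 d=5 *, r--
l=1 r=5: 4+30=34 d=4 *, r--
l=1 r=4: 4+29=33 d=3 *, r--
l=1 r=3: 4+16=20 d=10, l++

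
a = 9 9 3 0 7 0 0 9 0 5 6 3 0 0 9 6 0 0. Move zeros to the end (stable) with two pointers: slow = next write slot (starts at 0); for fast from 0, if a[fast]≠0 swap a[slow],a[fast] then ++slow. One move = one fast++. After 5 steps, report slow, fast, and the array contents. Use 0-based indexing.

slow=0 fast=0: a[fast]=9≠0 swap→a[0]=9, slow++,fast++
slow=1 fast=1: a[fast]=9≠0 swap→a[1]=9, slow++,fast++
slow=2 fast=2: a[fast]=3≠0 swap→a[2]=3, slow++,fast++
slow=3 fast=3: a[fast]=0, fast++
slow=3 fast=4: a[fast]=7≠0 swap→a[3]=7, slow++,fast++

slow=4, fast=5, a=[9, 9, 3, 7, 0, 0, 0, 9, 0, 5, 6, 3, 0, 0, 9, 6, 0, 0]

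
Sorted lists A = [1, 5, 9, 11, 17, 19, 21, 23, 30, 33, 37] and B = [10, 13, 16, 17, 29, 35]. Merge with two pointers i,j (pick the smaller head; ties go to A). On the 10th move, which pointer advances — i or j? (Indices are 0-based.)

[i=0,j=0] A[i]=1<=B[j]=10 take 1 → i++
[i=1,j=0] A[i]=5<=B[j]=10 take 5 → i++
[i=2,j=0] A[i]=9<=B[j]=10 take 9 → i++
[i=3,j=0] A[i]=11>B[j]=10 take 10 → j++
[i=3,j=1] A[i]=11<=B[j]=13 take 11 → i++
[i=4,j=1] A[i]=17>B[j]=13 take 13 → j++
[i=4,j=2] A[i]=17>B[j]=16 take 16 → j++
[i=4,j=3] A[i]=17<=B[j]=17 take 17 → i++
[i=5,j=3] A[i]=19>B[j]=17 take 17 → j++
[i=5,j=4] A[i]=19<=B[j]=29 take 19 → i++

i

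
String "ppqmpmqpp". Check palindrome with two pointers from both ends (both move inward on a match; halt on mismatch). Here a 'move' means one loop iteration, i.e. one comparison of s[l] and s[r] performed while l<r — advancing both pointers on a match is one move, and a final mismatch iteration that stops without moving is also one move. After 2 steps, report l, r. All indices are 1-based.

l=3, r=7

[1,9] 'p'=='p' → l++,r--
[2,8] 'p'=='p' → l++,r--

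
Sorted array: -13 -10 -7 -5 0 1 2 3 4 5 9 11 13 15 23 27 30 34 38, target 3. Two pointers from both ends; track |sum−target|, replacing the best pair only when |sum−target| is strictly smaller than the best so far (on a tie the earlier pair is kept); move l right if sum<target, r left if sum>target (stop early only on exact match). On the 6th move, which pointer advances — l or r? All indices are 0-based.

l

[0,18] -13+38=25 d=22 * → r--
[0,17] -13+34=21 d=18 * → r--
[0,16] -13+30=17 d=14 * → r--
[0,15] -13+27=14 d=11 * → r--
[0,14] -13+23=10 d=7 * → r--
[0,13] -13+15=2 d=1 * → l++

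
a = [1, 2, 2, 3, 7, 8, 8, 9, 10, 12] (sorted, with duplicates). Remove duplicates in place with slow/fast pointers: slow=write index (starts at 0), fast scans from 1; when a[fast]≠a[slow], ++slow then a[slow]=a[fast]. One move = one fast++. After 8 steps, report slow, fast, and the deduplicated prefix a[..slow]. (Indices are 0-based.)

slow=0 fast=1: a[fast]=2≠a[slow]=1 write a[1]=2, slow++,fast++
slow=1 fast=2: a[fast]=2=a[slow] dup, fast++
slow=1 fast=3: a[fast]=3≠a[slow]=2 write a[2]=3, slow++,fast++
slow=2 fast=4: a[fast]=7≠a[slow]=3 write a[3]=7, slow++,fast++
slow=3 fast=5: a[fast]=8≠a[slow]=7 write a[4]=8, slow++,fast++
slow=4 fast=6: a[fast]=8=a[slow] dup, fast++
slow=4 fast=7: a[fast]=9≠a[slow]=8 write a[5]=9, slow++,fast++
slow=5 fast=8: a[fast]=10≠a[slow]=9 write a[6]=10, slow++,fast++

slow=6, fast=9, prefix=[1, 2, 3, 7, 8, 9, 10]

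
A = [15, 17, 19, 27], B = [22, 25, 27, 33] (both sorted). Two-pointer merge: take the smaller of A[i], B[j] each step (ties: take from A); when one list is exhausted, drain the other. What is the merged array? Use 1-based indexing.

[15, 17, 19, 22, 25, 27, 27, 33]

i=1 j=1: A[i]=15<=B[j]=22 take 15, i++
i=2 j=1: A[i]=17<=B[j]=22 take 17, i++
i=3 j=1: A[i]=19<=B[j]=22 take 19, i++
i=4 j=1: A[i]=27>B[j]=22 take 22, j++
i=4 j=2: A[i]=27>B[j]=25 take 25, j++
i=4 j=3: A[i]=27<=B[j]=27 take 27, i++
i=5 j=3: A done, take B[j]=27, j++
i=5 j=4: A done, take B[j]=33, j++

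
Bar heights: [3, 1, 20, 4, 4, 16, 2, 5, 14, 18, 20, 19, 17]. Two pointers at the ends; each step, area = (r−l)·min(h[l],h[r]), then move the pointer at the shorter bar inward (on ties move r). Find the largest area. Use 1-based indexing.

l=1 r=13: min(3,17)*12=36 best=36 *, l++
l=2 r=13: min(1,17)*11=11 best=36, l++
l=3 r=13: min(20,17)*10=170 best=170 *, r--
l=3 r=12: min(20,19)*9=171 best=171 *, r--
l=3 r=11: min(20,20)*8=160 best=171, r--
l=3 r=10: min(20,18)*7=126 best=171, r--
l=3 r=9: min(20,14)*6=84 best=171, r--
l=3 r=8: min(20,5)*5=25 best=171, r--
l=3 r=7: min(20,2)*4=8 best=171, r--
l=3 r=6: min(20,16)*3=48 best=171, r--
l=3 r=5: min(20,4)*2=8 best=171, r--
l=3 r=4: min(20,4)*1=4 best=171, r--

max area = 171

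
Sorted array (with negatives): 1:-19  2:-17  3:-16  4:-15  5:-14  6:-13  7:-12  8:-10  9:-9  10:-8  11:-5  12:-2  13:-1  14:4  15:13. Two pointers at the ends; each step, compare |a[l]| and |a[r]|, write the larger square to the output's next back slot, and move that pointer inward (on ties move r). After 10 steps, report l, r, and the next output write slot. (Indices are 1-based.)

l=1 r=15: |-19|>|13| out[15]=361, l++
l=2 r=15: |-17|>|13| out[14]=289, l++
l=3 r=15: |-16|>|13| out[13]=256, l++
l=4 r=15: |-15|>|13| out[12]=225, l++
l=5 r=15: |-14|>|13| out[11]=196, l++
l=6 r=15: |-13|<=|13| out[10]=169, r--
l=6 r=14: |-13|>|4| out[9]=169, l++
l=7 r=14: |-12|>|4| out[8]=144, l++
l=8 r=14: |-10|>|4| out[7]=100, l++
l=9 r=14: |-9|>|4| out[6]=81, l++

l=10, r=14, next write slot=5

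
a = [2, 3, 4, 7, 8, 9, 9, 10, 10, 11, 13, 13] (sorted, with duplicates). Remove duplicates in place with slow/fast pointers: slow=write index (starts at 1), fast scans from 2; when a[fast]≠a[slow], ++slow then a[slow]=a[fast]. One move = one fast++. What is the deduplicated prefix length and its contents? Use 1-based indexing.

length 9; prefix = [2, 3, 4, 7, 8, 9, 10, 11, 13]

(s=1,f=2) a[fast]=3≠a[slow]=2 write a[2]=3 → slow++,fast++
(s=2,f=3) a[fast]=4≠a[slow]=3 write a[3]=4 → slow++,fast++
(s=3,f=4) a[fast]=7≠a[slow]=4 write a[4]=7 → slow++,fast++
(s=4,f=5) a[fast]=8≠a[slow]=7 write a[5]=8 → slow++,fast++
(s=5,f=6) a[fast]=9≠a[slow]=8 write a[6]=9 → slow++,fast++
(s=6,f=7) a[fast]=9=a[slow] dup → fast++
(s=6,f=8) a[fast]=10≠a[slow]=9 write a[7]=10 → slow++,fast++
(s=7,f=9) a[fast]=10=a[slow] dup → fast++
(s=7,f=10) a[fast]=11≠a[slow]=10 write a[8]=11 → slow++,fast++
(s=8,f=11) a[fast]=13≠a[slow]=11 write a[9]=13 → slow++,fast++
(s=9,f=12) a[fast]=13=a[slow] dup → fast++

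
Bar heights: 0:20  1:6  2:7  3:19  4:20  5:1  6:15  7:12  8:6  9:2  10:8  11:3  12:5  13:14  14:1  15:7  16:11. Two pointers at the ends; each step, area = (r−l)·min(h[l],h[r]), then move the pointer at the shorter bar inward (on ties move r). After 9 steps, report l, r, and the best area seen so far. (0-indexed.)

l=0, r=7, best area=182

[0,16] min(20,11)*16=176 best=176 * → r--
[0,15] min(20,7)*15=105 best=176 → r--
[0,14] min(20,1)*14=14 best=176 → r--
[0,13] min(20,14)*13=182 best=182 * → r--
[0,12] min(20,5)*12=60 best=182 → r--
[0,11] min(20,3)*11=33 best=182 → r--
[0,10] min(20,8)*10=80 best=182 → r--
[0,9] min(20,2)*9=18 best=182 → r--
[0,8] min(20,6)*8=48 best=182 → r--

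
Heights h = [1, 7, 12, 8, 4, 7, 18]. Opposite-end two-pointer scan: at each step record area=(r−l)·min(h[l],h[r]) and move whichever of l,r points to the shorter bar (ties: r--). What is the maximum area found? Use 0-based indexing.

max area = 48

[0,6] min(1,18)*6=6 best=6 * → l++
[1,6] min(7,18)*5=35 best=35 * → l++
[2,6] min(12,18)*4=48 best=48 * → l++
[3,6] min(8,18)*3=24 best=48 → l++
[4,6] min(4,18)*2=8 best=48 → l++
[5,6] min(7,18)*1=7 best=48 → l++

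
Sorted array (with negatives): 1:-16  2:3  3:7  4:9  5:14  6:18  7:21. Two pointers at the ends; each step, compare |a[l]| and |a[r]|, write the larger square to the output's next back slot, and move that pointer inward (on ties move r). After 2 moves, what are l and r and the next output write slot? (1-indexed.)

[1,7] |-16|<=|21| out[7]=441 → r--
[1,6] |-16|<=|18| out[6]=324 → r--

l=1, r=5, next write slot=5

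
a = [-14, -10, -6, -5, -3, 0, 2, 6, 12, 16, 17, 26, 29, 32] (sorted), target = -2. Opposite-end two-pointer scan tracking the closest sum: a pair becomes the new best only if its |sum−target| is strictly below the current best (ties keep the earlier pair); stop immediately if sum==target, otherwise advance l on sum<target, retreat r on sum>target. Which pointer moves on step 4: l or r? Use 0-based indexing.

l=0 r=13: -14+32=18 d=20 *, r--
l=0 r=12: -14+29=15 d=17 *, r--
l=0 r=11: -14+26=12 d=14 *, r--
l=0 r=10: -14+17=3 d=5 *, r--

r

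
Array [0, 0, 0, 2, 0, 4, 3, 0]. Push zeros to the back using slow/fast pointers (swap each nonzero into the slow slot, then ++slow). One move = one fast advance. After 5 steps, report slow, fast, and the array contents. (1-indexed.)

slow=2, fast=6, a=[2, 0, 0, 0, 0, 4, 3, 0]

slow=1 fast=1: a[fast]=0, fast++
slow=1 fast=2: a[fast]=0, fast++
slow=1 fast=3: a[fast]=0, fast++
slow=1 fast=4: a[fast]=2≠0 swap→a[1]=2, slow++,fast++
slow=2 fast=5: a[fast]=0, fast++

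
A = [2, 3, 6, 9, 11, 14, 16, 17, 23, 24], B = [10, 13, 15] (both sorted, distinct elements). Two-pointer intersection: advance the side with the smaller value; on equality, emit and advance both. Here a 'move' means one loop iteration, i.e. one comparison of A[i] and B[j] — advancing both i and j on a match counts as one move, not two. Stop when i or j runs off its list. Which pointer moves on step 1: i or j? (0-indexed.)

i=0 j=0: 2<10, i++

i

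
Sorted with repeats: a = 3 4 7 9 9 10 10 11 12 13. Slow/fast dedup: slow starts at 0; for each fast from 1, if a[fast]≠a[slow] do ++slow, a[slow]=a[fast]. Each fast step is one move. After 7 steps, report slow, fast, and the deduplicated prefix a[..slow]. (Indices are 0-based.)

slow=5, fast=8, prefix=[3, 4, 7, 9, 10, 11]

slow=0 fast=1: a[fast]=4≠a[slow]=3 write a[1]=4, slow++,fast++
slow=1 fast=2: a[fast]=7≠a[slow]=4 write a[2]=7, slow++,fast++
slow=2 fast=3: a[fast]=9≠a[slow]=7 write a[3]=9, slow++,fast++
slow=3 fast=4: a[fast]=9=a[slow] dup, fast++
slow=3 fast=5: a[fast]=10≠a[slow]=9 write a[4]=10, slow++,fast++
slow=4 fast=6: a[fast]=10=a[slow] dup, fast++
slow=4 fast=7: a[fast]=11≠a[slow]=10 write a[5]=11, slow++,fast++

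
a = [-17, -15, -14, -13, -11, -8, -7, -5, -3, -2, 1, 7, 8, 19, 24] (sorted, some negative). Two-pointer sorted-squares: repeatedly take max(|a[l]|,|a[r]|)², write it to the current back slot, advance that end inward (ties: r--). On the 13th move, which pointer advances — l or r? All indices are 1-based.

l

[1,15] |-17|<=|24| out[15]=576 → r--
[1,14] |-17|<=|19| out[14]=361 → r--
[1,13] |-17|>|8| out[13]=289 → l++
[2,13] |-15|>|8| out[12]=225 → l++
[3,13] |-14|>|8| out[11]=196 → l++
[4,13] |-13|>|8| out[10]=169 → l++
[5,13] |-11|>|8| out[9]=121 → l++
[6,13] |-8|<=|8| out[8]=64 → r--
[6,12] |-8|>|7| out[7]=64 → l++
[7,12] |-7|<=|7| out[6]=49 → r--
[7,11] |-7|>|1| out[5]=49 → l++
[8,11] |-5|>|1| out[4]=25 → l++
[9,11] |-3|>|1| out[3]=9 → l++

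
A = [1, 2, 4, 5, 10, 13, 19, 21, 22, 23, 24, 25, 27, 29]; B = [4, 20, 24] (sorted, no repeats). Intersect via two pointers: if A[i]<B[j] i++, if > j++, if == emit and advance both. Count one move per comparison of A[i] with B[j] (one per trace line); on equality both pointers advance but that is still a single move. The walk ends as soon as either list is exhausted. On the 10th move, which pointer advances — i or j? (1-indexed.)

i

[i=1,j=1] 1<4 → i++
[i=2,j=1] 2<4 → i++
[i=3,j=1] 4==4 emit → i++,j++
[i=4,j=2] 5<20 → i++
[i=5,j=2] 10<20 → i++
[i=6,j=2] 13<20 → i++
[i=7,j=2] 19<20 → i++
[i=8,j=2] 21>20 → j++
[i=8,j=3] 21<24 → i++
[i=9,j=3] 22<24 → i++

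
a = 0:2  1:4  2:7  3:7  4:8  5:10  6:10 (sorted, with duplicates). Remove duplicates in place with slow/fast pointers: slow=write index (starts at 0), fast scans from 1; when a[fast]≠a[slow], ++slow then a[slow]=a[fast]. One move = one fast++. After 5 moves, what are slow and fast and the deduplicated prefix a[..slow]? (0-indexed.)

(s=0,f=1) a[fast]=4≠a[slow]=2 write a[1]=4 → slow++,fast++
(s=1,f=2) a[fast]=7≠a[slow]=4 write a[2]=7 → slow++,fast++
(s=2,f=3) a[fast]=7=a[slow] dup → fast++
(s=2,f=4) a[fast]=8≠a[slow]=7 write a[3]=8 → slow++,fast++
(s=3,f=5) a[fast]=10≠a[slow]=8 write a[4]=10 → slow++,fast++

slow=4, fast=6, prefix=[2, 4, 7, 8, 10]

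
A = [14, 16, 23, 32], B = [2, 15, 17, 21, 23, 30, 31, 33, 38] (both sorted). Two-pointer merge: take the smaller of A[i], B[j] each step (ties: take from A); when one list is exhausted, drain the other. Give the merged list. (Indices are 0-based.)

[2, 14, 15, 16, 17, 21, 23, 23, 30, 31, 32, 33, 38]

[i=0,j=0] A[i]=14>B[j]=2 take 2 → j++
[i=0,j=1] A[i]=14<=B[j]=15 take 14 → i++
[i=1,j=1] A[i]=16>B[j]=15 take 15 → j++
[i=1,j=2] A[i]=16<=B[j]=17 take 16 → i++
[i=2,j=2] A[i]=23>B[j]=17 take 17 → j++
[i=2,j=3] A[i]=23>B[j]=21 take 21 → j++
[i=2,j=4] A[i]=23<=B[j]=23 take 23 → i++
[i=3,j=4] A[i]=32>B[j]=23 take 23 → j++
[i=3,j=5] A[i]=32>B[j]=30 take 30 → j++
[i=3,j=6] A[i]=32>B[j]=31 take 31 → j++
[i=3,j=7] A[i]=32<=B[j]=33 take 32 → i++
[i=4,j=7] A done, take B[j]=33 → j++
[i=4,j=8] A done, take B[j]=38 → j++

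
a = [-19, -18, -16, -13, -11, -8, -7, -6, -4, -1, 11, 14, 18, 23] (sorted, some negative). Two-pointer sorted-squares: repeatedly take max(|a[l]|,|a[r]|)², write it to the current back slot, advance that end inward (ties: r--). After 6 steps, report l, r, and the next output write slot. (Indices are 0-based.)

l=0 r=13: |-19|<=|23| out[13]=529, r--
l=0 r=12: |-19|>|18| out[12]=361, l++
l=1 r=12: |-18|<=|18| out[11]=324, r--
l=1 r=11: |-18|>|14| out[10]=324, l++
l=2 r=11: |-16|>|14| out[9]=256, l++
l=3 r=11: |-13|<=|14| out[8]=196, r--

l=3, r=10, next write slot=7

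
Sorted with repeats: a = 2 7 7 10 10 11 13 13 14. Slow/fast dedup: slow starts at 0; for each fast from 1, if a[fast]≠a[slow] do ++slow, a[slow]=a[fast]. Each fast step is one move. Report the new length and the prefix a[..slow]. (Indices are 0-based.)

(s=0,f=1) a[fast]=7≠a[slow]=2 write a[1]=7 → slow++,fast++
(s=1,f=2) a[fast]=7=a[slow] dup → fast++
(s=1,f=3) a[fast]=10≠a[slow]=7 write a[2]=10 → slow++,fast++
(s=2,f=4) a[fast]=10=a[slow] dup → fast++
(s=2,f=5) a[fast]=11≠a[slow]=10 write a[3]=11 → slow++,fast++
(s=3,f=6) a[fast]=13≠a[slow]=11 write a[4]=13 → slow++,fast++
(s=4,f=7) a[fast]=13=a[slow] dup → fast++
(s=4,f=8) a[fast]=14≠a[slow]=13 write a[5]=14 → slow++,fast++

length 6; prefix = [2, 7, 10, 11, 13, 14]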